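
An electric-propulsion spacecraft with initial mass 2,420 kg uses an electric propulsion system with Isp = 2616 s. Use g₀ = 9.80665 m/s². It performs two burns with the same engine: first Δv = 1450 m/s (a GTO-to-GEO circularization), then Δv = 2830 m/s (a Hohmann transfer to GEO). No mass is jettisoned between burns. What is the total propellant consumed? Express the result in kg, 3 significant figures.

v_e = Isp · g₀ = 2616 × 9.80665 = 25654.2 m/s.
After the first burn: m = 2420 × exp(−1450/25654.2) = 2420 × 0.94505 = 2,287.02 kg.
After the second burn: m = 2,287.02 × exp(−2830/25654.2) = 2,287.02 × 0.89555 = 2,048.14 kg.
Total propellant = m₀ − m_final = 2420 − 2,048.14 = 371.86 kg.

total propellant consumed ≈ 372 kg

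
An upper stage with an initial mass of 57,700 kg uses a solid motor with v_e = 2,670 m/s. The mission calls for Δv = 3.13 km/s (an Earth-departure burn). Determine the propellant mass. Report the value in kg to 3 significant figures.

propellant mass ≈ 39800 kg

From the ideal rocket equation, m₀/m_f = exp(Δv / v_e) = exp(3130 / 2670.0) = exp(1.1723) = 3.2294.
m_f = 57,700 / 3.2294 = 17,867.1 kg, so propellant = m₀ − m_f = 57,700 − 17,867.1 = 39,832.9 kg.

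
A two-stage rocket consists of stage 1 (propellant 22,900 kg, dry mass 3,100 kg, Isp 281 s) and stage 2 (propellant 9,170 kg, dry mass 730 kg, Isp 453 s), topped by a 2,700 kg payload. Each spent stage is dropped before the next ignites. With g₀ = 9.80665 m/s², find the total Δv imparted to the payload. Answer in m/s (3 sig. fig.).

Δv ≈ 8260 m/s

Ignition mass of stage 1 = 22,900+3,100 + 9,170+730 + 2,700 = 38,600 kg.
Stage 1: m₀ = 38,600 kg, m_f = 38,600 − 22,900 = 15,700 kg; Δv = 281×9.80665×ln(2.459) = 2755.7×0.8996 ≈ 2479 m/s.
Stage 2: m₀ = 12,600 kg, m_f = 12,600 − 9,170 = 3,430 kg; Δv = 453×9.80665×ln(3.673) = 4442.4×1.3011 ≈ 5780 m/s.
Total Δv = 2479 + 5780 = 8259 m/s.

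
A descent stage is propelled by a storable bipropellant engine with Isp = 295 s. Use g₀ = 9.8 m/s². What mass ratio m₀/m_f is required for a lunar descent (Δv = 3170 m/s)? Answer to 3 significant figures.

mass ratio ≈ 2.99

v_e = Isp · g₀ = 295 × 9.8 = 2891.0 m/s.
Rocket equation: m₀/m_f = exp(Δv / v_e) = exp(3170 / 2891.0) = exp(1.0965) = 2.9937.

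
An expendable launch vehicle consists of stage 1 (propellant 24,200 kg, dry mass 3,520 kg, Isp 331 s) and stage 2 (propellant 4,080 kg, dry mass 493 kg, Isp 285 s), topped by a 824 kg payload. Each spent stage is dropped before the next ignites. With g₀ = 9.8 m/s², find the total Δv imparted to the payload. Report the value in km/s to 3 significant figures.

Δv ≈ 8.20 km/s

Ignition mass of stage 1 = 24,200+3,520 + 4,080+493 + 824 = 33,117 kg.
Stage 1: m₀ = 33,117 kg, m_f = 33,117 − 24,200 = 8,917 kg; Δv = 331×9.8×ln(3.714) = 3243.8×1.3121 ≈ 4256 m/s.
Stage 2: m₀ = 5,397 kg, m_f = 5,397 − 4,080 = 1,317 kg; Δv = 285×9.8×ln(4.098) = 2793.0×1.4105 ≈ 3939 m/s.
Total Δv = 4256 + 3939 = 8195 m/s.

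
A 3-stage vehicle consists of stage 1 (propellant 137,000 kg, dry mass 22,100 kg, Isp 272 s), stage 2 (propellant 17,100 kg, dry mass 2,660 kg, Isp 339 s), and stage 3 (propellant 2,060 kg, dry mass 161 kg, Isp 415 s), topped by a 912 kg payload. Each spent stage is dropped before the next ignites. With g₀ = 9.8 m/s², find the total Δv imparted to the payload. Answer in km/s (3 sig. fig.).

Δv ≈ 12.6 km/s

Ignition mass of stage 1 = 137,000+22,100 + 17,100+2,660 + 2,060+161 + 912 = 181,993 kg.
Stage 1: m₀ = 181,993 kg, m_f = 181,993 − 137,000 = 44,993 kg; Δv = 272×9.8×ln(4.045) = 2665.6×1.3975 ≈ 3725 m/s.
Stage 2: m₀ = 22,893 kg, m_f = 22,893 − 17,100 = 5,793 kg; Δv = 339×9.8×ln(3.952) = 3322.2×1.3742 ≈ 4565 m/s.
Stage 3: m₀ = 3,133 kg, m_f = 3,133 − 2,060 = 1,073 kg; Δv = 415×9.8×ln(2.92) = 4067.0×1.0715 ≈ 4358 m/s.
Total Δv = 3725 + 4565 + 4358 = 12648 m/s.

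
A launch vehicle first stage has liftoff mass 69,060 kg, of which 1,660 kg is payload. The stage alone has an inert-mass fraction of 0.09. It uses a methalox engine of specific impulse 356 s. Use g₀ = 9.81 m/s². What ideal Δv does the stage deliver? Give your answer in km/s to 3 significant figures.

Δv ≈ 7.65 km/s

Stage wet mass = m₀ − payload = 69,060 − 1,660 = 67,400 kg.
Stage dry mass = ε × stage wet mass = 0.09 × 67,400 = 6,066 kg.
Burnout mass m_f = stage dry + payload = 6,066 + 1,660 = 7,726 kg.
v_e = Isp · g₀ = 356 × 9.81 = 3492.4 m/s.
Rocket equation: Δv = v_e · ln(69,060/7,726) = 3492.4 × ln(8.939) = 3492.4 × 2.1904 ≈ 7650 m/s.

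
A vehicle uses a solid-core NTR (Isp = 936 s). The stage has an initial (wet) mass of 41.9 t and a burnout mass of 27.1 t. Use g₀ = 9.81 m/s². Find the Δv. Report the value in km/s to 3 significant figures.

v_e = Isp · g₀ = 936 × 9.81 = 9182.2 m/s.
Δv = v_e · ln(m₀/m_f) = 9182.2 × ln(1.546) = 9182.2 × 0.4358 ≈ 4001.1 m/s.

Δv ≈ 4.00 km/s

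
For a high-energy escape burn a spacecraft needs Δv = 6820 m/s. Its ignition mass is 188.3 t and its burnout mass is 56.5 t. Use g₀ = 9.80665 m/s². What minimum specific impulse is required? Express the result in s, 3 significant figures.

Isp ≈ 578 s

ln(m₀/m_f) = ln(188300/56500) = ln(3.333) = 1.2038.
v_e = Δv / ln(m₀/m_f) = 6820 / 1.2038 = 5665.4 m/s.
Isp = v_e / g₀ = 5665.4 / 9.80665 = 577.7 s.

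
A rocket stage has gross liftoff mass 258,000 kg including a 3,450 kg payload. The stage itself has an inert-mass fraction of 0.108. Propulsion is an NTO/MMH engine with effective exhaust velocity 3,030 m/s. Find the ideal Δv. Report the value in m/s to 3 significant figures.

Stage wet mass = m₀ − payload = 258,000 − 3,450 = 254,550 kg.
Stage dry mass = ε × stage wet mass = 0.108 × 254,550 = 27,491.4 kg.
Burnout mass m_f = stage dry + payload = 27,491.4 + 3,450 = 30,941.4 kg.
Δv = v_e · ln(258,000/30,941.4) = 3030.0 × ln(8.338) = 3030.0 × 2.1209 ≈ 6426 m/s.

Δv ≈ 6430 m/s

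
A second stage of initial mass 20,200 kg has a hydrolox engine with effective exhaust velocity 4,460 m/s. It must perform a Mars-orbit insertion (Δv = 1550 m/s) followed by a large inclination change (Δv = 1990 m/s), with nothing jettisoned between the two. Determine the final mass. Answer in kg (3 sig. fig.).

After the first burn: m = 20200 × exp(−1550/4460.0) = 20200 × 0.70643 = 14,269.9 kg.
After the second burn: m = 14,269.9 × exp(−1990/4460.0) = 14,269.9 × 0.64006 = 9,133.59 kg.

final mass ≈ 9130 kg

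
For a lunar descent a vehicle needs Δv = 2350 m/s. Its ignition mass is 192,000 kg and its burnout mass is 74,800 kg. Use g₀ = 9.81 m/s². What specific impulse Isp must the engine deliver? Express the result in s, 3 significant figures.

ln(m₀/m_f) = ln(192000/74800) = ln(2.567) = 0.9427.
By the Tsiolkovsky rocket equation, v_e = Δv / ln(m₀/m_f) = 2350 / 0.9427 = 2492.9 m/s.
Isp = v_e / g₀ = 2492.9 / 9.81 = 254.1 s.

Isp ≈ 254 s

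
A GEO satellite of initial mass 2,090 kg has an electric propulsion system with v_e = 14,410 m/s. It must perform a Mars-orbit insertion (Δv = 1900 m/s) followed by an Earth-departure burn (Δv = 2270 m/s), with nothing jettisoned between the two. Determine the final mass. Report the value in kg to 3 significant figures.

After the first burn: m = 2090 × exp(−1900/14410.0) = 2090 × 0.87647 = 1,831.82 kg.
After the second burn: m = 1,831.82 × exp(−2270/14410.0) = 1,831.82 × 0.85425 = 1,564.83 kg.

final mass ≈ 1560 kg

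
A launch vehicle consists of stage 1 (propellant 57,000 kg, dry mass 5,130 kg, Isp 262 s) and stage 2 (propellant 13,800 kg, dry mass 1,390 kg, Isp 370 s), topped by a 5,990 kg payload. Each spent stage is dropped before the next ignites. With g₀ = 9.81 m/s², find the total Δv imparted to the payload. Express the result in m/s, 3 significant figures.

Δv ≈ 6790 m/s

Ignition mass of stage 1 = 57,000+5,130 + 13,800+1,390 + 5,990 = 83,310 kg.
Stage 1: m₀ = 83,310 kg, m_f = 83,310 − 57,000 = 26,310 kg; Δv = 262×9.81×ln(3.166) = 2570.2×1.1526 ≈ 2962 m/s.
Stage 2: m₀ = 21,180 kg, m_f = 21,180 − 13,800 = 7,380 kg; Δv = 370×9.81×ln(2.87) = 3629.7×1.0543 ≈ 3827 m/s.
Total Δv = 2962 + 3827 = 6789 m/s.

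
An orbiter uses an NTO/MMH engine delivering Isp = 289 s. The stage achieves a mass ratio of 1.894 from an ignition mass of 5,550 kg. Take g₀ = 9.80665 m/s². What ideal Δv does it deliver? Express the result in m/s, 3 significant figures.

v_e = Isp · g₀ = 289 × 9.80665 = 2834.1 m/s.
By the Tsiolkovsky rocket equation, Δv = v_e · ln(1.894) = 2834.1 × 0.6387 ≈ 1810.1 m/s.

Δv ≈ 1810 m/s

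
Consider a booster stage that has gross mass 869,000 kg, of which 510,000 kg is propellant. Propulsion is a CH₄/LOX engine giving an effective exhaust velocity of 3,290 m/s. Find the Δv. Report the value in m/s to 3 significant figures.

Δv ≈ 2910 m/s

m_f = m₀ − m_prop = 869,000 − 510,000 = 359,000 kg.
Rocket equation: Δv = v_e · ln(m₀/m_f) = 3290.0 × ln(2.421) = 3290.0 × 0.8840 ≈ 2908.4 m/s.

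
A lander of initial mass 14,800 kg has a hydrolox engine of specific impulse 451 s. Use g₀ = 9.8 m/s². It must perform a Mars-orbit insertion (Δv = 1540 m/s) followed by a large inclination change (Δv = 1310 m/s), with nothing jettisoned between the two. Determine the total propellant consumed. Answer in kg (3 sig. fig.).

v_e = Isp · g₀ = 451 × 9.8 = 4419.8 m/s.
After the first burn: m = 14800 × exp(−1540/4419.8) = 14800 × 0.70579 = 10,445.7 kg.
After the second burn: m = 10,445.7 × exp(−1310/4419.8) = 10,445.7 × 0.74349 = 7,766.27 kg.
Total propellant = m₀ − m_final = 14800 − 7,766.27 = 7,033.73 kg.

total propellant consumed ≈ 7030 kg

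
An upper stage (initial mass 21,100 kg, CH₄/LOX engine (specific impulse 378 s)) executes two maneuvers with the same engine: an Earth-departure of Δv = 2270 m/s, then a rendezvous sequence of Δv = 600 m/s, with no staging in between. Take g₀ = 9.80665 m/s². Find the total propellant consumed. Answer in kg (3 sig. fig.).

v_e = Isp · g₀ = 378 × 9.80665 = 3706.9 m/s.
After the first burn: m = 21100 × exp(−2270/3706.9) = 21100 × 0.54207 = 11,437.7 kg.
After the second burn: m = 11,437.7 × exp(−600/3706.9) = 11,437.7 × 0.85056 = 9,728.45 kg.
Total propellant = m₀ − m_final = 21100 − 9,728.45 = 11,371.55 kg.

total propellant consumed ≈ 11400 kg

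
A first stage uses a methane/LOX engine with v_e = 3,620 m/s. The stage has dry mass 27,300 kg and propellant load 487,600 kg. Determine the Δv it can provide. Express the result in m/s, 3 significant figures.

m₀ = m_dry + m_prop = 27,300 + 487,600 = 514,900 kg.
From the ideal rocket equation, Δv = v_e · ln(m₀/m_f) = 3620.0 × ln(18.86) = 3620.0 × 2.9371 ≈ 10632.3 m/s.

Δv ≈ 10600 m/s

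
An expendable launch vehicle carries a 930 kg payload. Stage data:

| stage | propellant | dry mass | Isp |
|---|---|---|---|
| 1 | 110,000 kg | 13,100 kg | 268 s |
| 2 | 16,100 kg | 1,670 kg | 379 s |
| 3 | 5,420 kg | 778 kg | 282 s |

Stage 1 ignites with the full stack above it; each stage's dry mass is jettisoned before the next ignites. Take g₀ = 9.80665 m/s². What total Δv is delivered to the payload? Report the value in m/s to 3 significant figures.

Ignition mass of stage 1 = 110,000+13,100 + 16,100+1,670 + 5,420+778 + 930 = 147,998 kg.
Stage 1: m₀ = 147,998 kg, m_f = 147,998 − 110,000 = 37,998 kg; Δv = 268×9.80665×ln(3.895) = 2628.2×1.3597 ≈ 3573 m/s.
Stage 2: m₀ = 24,898 kg, m_f = 24,898 − 16,100 = 8,798 kg; Δv = 379×9.80665×ln(2.83) = 3716.7×1.0403 ≈ 3866 m/s.
Stage 3: m₀ = 7,128 kg, m_f = 7,128 − 5,420 = 1,708 kg; Δv = 282×9.80665×ln(4.173) = 2765.5×1.4287 ≈ 3951 m/s.
Total Δv = 3573 + 3866 + 3951 = 11390 m/s.

Δv ≈ 11400 m/s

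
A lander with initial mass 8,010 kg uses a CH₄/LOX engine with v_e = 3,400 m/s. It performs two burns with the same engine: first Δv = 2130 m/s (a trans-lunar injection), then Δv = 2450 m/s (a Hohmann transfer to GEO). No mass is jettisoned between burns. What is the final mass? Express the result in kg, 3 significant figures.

final mass ≈ 2080 kg

After the first burn: m = 8010 × exp(−2130/3400.0) = 8010 × 0.53447 = 4,281.1 kg.
After the second burn: m = 4,281.1 × exp(−2450/3400.0) = 4,281.1 × 0.48647 = 2,082.63 kg.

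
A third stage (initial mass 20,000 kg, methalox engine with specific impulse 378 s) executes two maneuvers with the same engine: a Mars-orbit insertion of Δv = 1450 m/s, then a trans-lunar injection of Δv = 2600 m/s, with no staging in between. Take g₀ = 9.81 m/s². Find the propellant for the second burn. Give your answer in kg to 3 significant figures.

propellant for the second burn ≈ 6820 kg

v_e = Isp · g₀ = 378 × 9.81 = 3708.2 m/s.
After the first burn: m = 20000 × exp(−1450/3708.2) = 20000 × 0.67636 = 13,527.2 kg.
After the second burn: m = 13,527.2 × exp(−2600/3708.2) = 13,527.2 × 0.49601 = 6,709.63 kg.
Second-burn propellant = 13,527.2 − 6,709.63 = 6,817.57 kg.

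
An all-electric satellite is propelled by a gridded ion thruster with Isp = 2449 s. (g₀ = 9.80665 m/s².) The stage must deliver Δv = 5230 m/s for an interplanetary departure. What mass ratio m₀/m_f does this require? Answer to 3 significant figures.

v_e = Isp · g₀ = 2449 × 9.80665 = 24016.5 m/s.
Using Δv = v_e ln(m₀/m_f): m₀/m_f = exp(Δv / v_e) = exp(5230 / 24016.5) = exp(0.2178) = 1.2433.

mass ratio ≈ 1.24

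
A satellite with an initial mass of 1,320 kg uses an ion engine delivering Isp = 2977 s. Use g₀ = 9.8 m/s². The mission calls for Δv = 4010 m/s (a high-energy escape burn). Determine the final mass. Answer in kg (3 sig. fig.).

final mass ≈ 1150 kg

v_e = Isp · g₀ = 2977 × 9.8 = 29174.6 m/s.
From the ideal rocket equation, m₀/m_f = exp(Δv / v_e) = exp(4010 / 29174.6) = exp(0.1374) = 1.1473.
m_f = m₀ / 1.1473 = 1,320 / 1.1473 = 1,150.53 kg.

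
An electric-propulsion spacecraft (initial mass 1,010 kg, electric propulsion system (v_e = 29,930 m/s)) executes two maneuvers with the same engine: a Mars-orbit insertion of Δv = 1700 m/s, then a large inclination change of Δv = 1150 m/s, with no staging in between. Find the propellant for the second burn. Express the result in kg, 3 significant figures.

propellant for the second burn ≈ 36.0 kg

After the first burn: m = 1010 × exp(−1700/29930.0) = 1010 × 0.94478 = 954.228 kg.
After the second burn: m = 954.228 × exp(−1150/29930.0) = 954.228 × 0.96231 = 918.263 kg.
Second-burn propellant = 954.228 − 918.263 = 35.965 kg.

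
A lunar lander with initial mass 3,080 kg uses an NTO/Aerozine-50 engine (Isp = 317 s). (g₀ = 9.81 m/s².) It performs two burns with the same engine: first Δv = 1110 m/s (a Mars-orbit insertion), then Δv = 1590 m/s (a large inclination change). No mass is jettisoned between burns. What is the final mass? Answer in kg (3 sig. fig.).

final mass ≈ 1290 kg

v_e = Isp · g₀ = 317 × 9.81 = 3109.8 m/s.
After the first burn: m = 3080 × exp(−1110/3109.8) = 3080 × 0.69981 = 2,155.41 kg.
After the second burn: m = 2,155.41 × exp(−1590/3109.8) = 2,155.41 × 0.59972 = 1,292.64 kg.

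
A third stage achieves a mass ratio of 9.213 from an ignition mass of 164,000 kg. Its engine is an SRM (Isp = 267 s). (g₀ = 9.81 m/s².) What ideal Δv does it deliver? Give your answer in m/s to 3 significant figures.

v_e = Isp · g₀ = 267 × 9.81 = 2619.3 m/s.
Δv = v_e · ln(9.213) = 2619.3 × 2.2206 ≈ 5816.4 m/s.

Δv ≈ 5820 m/s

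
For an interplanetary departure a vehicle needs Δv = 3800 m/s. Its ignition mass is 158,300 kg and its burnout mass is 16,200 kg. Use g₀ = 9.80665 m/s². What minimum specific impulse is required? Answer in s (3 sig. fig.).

Isp ≈ 170 s

ln(m₀/m_f) = ln(158300/16200) = ln(9.772) = 2.2795.
v_e = Δv / ln(m₀/m_f) = 3800 / 2.2795 = 1667.0 m/s.
Isp = v_e / g₀ = 1667.0 / 9.80665 = 170.0 s.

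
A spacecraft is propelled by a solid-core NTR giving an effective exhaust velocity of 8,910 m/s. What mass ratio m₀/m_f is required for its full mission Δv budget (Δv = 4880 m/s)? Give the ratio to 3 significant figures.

Rocket equation: m₀/m_f = exp(Δv / v_e) = exp(4880 / 8910.0) = exp(0.5477) = 1.7293.

mass ratio ≈ 1.73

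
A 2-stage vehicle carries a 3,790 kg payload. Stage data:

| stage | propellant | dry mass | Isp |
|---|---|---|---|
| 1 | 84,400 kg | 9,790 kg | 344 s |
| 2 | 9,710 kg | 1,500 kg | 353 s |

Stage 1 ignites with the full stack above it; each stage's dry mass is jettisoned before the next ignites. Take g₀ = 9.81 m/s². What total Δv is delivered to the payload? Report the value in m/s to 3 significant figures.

Ignition mass of stage 1 = 84,400+9,790 + 9,710+1,500 + 3,790 = 109,190 kg.
Stage 1: m₀ = 109,190 kg, m_f = 109,190 − 84,400 = 24,790 kg; Δv = 344×9.81×ln(4.405) = 3374.6×1.4826 ≈ 5003 m/s.
Stage 2: m₀ = 15,000 kg, m_f = 15,000 − 9,710 = 5,290 kg; Δv = 353×9.81×ln(2.836) = 3462.9×1.0422 ≈ 3609 m/s.
Total Δv = 5003 + 3609 = 8612 m/s.

Δv ≈ 8610 m/s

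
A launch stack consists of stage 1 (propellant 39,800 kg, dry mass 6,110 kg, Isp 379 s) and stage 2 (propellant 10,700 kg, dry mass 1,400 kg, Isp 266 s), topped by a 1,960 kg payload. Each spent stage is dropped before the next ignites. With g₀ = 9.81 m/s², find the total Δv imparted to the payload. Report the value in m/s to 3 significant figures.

Δv ≈ 7790 m/s

Ignition mass of stage 1 = 39,800+6,110 + 10,700+1,400 + 1,960 = 59,970 kg.
Stage 1: m₀ = 59,970 kg, m_f = 59,970 − 39,800 = 20,170 kg; Δv = 379×9.81×ln(2.973) = 3718.0×1.0896 ≈ 4051 m/s.
Stage 2: m₀ = 14,060 kg, m_f = 14,060 − 10,700 = 3,360 kg; Δv = 266×9.81×ln(4.185) = 2609.5×1.4314 ≈ 3735 m/s.
Total Δv = 4051 + 3735 = 7786 m/s.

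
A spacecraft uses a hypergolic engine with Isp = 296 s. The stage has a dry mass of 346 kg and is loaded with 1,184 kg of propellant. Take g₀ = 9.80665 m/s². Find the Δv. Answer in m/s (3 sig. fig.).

v_e = Isp · g₀ = 296 × 9.80665 = 2902.8 m/s.
m₀ = m_dry + m_prop = 346 + 1,184 = 1,530 kg.
From the ideal rocket equation, Δv = v_e · ln(m₀/m_f) = 2902.8 × ln(4.422) = 2902.8 × 1.4866 ≈ 4315.2 m/s.

Δv ≈ 4320 m/s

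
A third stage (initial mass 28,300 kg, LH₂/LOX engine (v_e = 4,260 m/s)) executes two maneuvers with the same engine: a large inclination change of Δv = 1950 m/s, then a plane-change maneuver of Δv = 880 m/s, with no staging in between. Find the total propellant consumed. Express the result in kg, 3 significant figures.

total propellant consumed ≈ 13700 kg

After the first burn: m = 28300 × exp(−1950/4260.0) = 28300 × 0.63271 = 17,905.7 kg.
After the second burn: m = 17,905.7 × exp(−880/4260.0) = 17,905.7 × 0.81337 = 14,564 kg.
Total propellant = m₀ − m_final = 28300 − 14,564 = 13,736 kg.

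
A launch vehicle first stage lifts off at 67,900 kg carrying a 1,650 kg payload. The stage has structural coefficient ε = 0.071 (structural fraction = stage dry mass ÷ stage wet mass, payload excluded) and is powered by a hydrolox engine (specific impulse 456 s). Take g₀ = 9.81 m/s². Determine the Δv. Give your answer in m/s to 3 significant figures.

Δv ≈ 10600 m/s

Stage wet mass = m₀ − payload = 67,900 − 1,650 = 66,250 kg.
Stage dry mass = ε × stage wet mass = 0.071 × 66,250 = 4,703.75 kg.
Burnout mass m_f = stage dry + payload = 4,703.75 + 1,650 = 6,353.75 kg.
v_e = Isp · g₀ = 456 × 9.81 = 4473.4 m/s.
Δv = v_e · ln(67,900/6,353.75) = 4473.4 × ln(10.69) = 4473.4 × 2.3690 ≈ 10597 m/s.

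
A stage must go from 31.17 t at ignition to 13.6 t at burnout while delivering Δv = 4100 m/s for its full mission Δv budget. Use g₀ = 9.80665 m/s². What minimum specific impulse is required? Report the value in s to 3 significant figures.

ln(m₀/m_f) = ln(31170/13600) = ln(2.292) = 0.8294.
v_e = Δv / ln(m₀/m_f) = 4100 / 0.8294 = 4943.4 m/s.
Isp = v_e / g₀ = 4943.4 / 9.80665 = 504.1 s.

Isp ≈ 504 s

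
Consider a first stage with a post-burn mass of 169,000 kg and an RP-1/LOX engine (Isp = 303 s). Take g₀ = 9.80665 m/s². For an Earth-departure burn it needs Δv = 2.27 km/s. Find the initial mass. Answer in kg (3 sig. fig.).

v_e = Isp · g₀ = 303 × 9.80665 = 2971.4 m/s.
From the ideal rocket equation, m₀/m_f = exp(Δv / v_e) = exp(2270 / 2971.4) = exp(0.7639) = 2.1467.
m₀ = m_f × 2.1467 = 169,000 × 2.1467 = 362,792 kg.

initial mass ≈ 363000 kg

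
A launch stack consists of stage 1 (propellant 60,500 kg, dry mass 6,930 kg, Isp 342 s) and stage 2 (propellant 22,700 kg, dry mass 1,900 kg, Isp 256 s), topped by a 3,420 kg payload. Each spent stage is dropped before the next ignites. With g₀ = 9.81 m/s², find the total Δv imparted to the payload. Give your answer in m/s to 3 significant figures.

Ignition mass of stage 1 = 60,500+6,930 + 22,700+1,900 + 3,420 = 95,450 kg.
Stage 1: m₀ = 95,450 kg, m_f = 95,450 − 60,500 = 34,950 kg; Δv = 342×9.81×ln(2.731) = 3355.0×1.0047 ≈ 3371 m/s.
Stage 2: m₀ = 28,020 kg, m_f = 28,020 − 22,700 = 5,320 kg; Δv = 256×9.81×ln(5.267) = 2511.4×1.6614 ≈ 4172 m/s.
Total Δv = 3371 + 4172 = 7543 m/s.

Δv ≈ 7540 m/s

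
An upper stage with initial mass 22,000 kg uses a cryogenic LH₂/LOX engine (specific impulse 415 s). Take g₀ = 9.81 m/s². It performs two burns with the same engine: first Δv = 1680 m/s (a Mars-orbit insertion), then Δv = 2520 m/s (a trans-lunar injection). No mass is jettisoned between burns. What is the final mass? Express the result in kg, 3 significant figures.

v_e = Isp · g₀ = 415 × 9.81 = 4071.2 m/s.
After the first burn: m = 22000 × exp(−1680/4071.2) = 22000 × 0.66189 = 14,561.6 kg.
After the second burn: m = 14,561.6 × exp(−2520/4071.2) = 14,561.6 × 0.53849 = 7,841.28 kg.

final mass ≈ 7840 kg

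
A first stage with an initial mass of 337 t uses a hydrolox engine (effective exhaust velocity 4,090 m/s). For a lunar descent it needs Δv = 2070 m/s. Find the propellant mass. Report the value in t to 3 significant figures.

Rocket equation: m₀/m_f = exp(Δv / v_e) = exp(2070 / 4090.0) = exp(0.5061) = 1.6588.
m_f = 337 / 1.6588 = 203.159 t, so propellant = m₀ − m_f = 337 − 203.159 = 133.841 t.

propellant mass ≈ 134 t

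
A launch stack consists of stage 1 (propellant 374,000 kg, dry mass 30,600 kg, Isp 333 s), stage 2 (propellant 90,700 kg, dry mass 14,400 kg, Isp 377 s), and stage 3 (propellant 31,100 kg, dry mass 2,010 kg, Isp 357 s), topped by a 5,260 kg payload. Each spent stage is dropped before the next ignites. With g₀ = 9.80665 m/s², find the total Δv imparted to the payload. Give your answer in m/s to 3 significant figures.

Ignition mass of stage 1 = 374,000+30,600 + 90,700+14,400 + 31,100+2,010 + 5,260 = 548,070 kg.
Stage 1: m₀ = 548,070 kg, m_f = 548,070 − 374,000 = 174,070 kg; Δv = 333×9.80665×ln(3.149) = 3265.6×1.1469 ≈ 3745 m/s.
Stage 2: m₀ = 143,470 kg, m_f = 143,470 − 90,700 = 52,770 kg; Δv = 377×9.80665×ln(2.719) = 3697.1×1.0002 ≈ 3698 m/s.
Stage 3: m₀ = 38,370 kg, m_f = 38,370 − 31,100 = 7,270 kg; Δv = 357×9.80665×ln(5.278) = 3501.0×1.6635 ≈ 5824 m/s.
Total Δv = 3745 + 3698 + 5824 = 13267 m/s.

Δv ≈ 13300 m/s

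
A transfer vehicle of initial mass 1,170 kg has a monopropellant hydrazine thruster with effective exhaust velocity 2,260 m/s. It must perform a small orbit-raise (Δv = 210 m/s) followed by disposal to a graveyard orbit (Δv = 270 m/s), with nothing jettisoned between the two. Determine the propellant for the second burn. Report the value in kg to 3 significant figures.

After the first burn: m = 1170 × exp(−210/2260.0) = 1170 × 0.91127 = 1,066.19 kg.
After the second burn: m = 1,066.19 × exp(−270/2260.0) = 1,066.19 × 0.88739 = 946.126 kg.
Second-burn propellant = 1,066.19 − 946.126 = 120.064 kg.

propellant for the second burn ≈ 120 kg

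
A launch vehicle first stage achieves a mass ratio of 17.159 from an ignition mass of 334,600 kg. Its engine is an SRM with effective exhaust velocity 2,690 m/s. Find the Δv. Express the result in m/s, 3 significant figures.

By the Tsiolkovsky rocket equation, Δv = v_e · ln(17.159) = 2690.0 × 2.8425 ≈ 7646.4 m/s.

Δv ≈ 7650 m/s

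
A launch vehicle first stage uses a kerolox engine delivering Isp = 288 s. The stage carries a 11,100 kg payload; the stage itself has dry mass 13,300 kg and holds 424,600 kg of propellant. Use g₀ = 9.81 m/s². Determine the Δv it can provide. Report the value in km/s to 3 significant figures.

Δv ≈ 8.23 km/s

v_e = Isp · g₀ = 288 × 9.81 = 2825.3 m/s.
m₀ = payload + dry + propellant = 11,100 + 13,300 + 424,600 = 449,000 kg.
m_f = payload + dry = 11,100 + 13,300 = 24,400 kg.
Using Δv = v_e ln(m₀/m_f): Δv = v_e · ln(m₀/m_f) = 2825.3 × ln(18.4) = 2825.3 × 2.9124 ≈ 8228.5 m/s.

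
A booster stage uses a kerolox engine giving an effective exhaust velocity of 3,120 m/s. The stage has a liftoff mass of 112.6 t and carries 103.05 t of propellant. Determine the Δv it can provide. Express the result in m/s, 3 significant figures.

Δv ≈ 7700 m/s

m_f = m₀ − m_prop = 112.6 − 103.05 = 9.55 t.
From the ideal rocket equation, Δv = v_e · ln(m₀/m_f) = 3120.0 × ln(11.79) = 3120.0 × 2.4673 ≈ 7698.0 m/s.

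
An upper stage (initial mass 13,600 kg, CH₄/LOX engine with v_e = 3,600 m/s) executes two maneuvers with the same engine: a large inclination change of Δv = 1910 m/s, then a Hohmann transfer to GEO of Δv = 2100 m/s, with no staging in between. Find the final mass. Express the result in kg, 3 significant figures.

After the first burn: m = 13600 × exp(−1910/3600.0) = 13600 × 0.58828 = 8,000.61 kg.
After the second burn: m = 8,000.61 × exp(−2100/3600.0) = 8,000.61 × 0.55804 = 4,464.66 kg.

final mass ≈ 4460 kg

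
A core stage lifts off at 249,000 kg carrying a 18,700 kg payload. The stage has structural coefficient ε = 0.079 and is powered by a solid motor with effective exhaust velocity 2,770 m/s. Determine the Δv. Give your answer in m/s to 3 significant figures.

Δv ≈ 5290 m/s

Stage wet mass = m₀ − payload = 249,000 − 18,700 = 230,300 kg.
Stage dry mass = ε × stage wet mass = 0.079 × 230,300 = 18,193.7 kg.
Burnout mass m_f = stage dry + payload = 18,193.7 + 18,700 = 36,893.7 kg.
From the ideal rocket equation, Δv = v_e · ln(249,000/36,893.7) = 2770.0 × ln(6.749) = 2770.0 × 1.9094 ≈ 5289 m/s.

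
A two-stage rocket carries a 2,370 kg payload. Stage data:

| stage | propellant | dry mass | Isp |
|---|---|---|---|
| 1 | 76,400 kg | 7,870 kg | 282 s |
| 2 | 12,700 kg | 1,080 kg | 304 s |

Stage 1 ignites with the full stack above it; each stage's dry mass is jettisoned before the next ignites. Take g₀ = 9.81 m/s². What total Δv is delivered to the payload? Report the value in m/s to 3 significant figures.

Ignition mass of stage 1 = 76,400+7,870 + 12,700+1,080 + 2,370 = 100,420 kg.
Stage 1: m₀ = 100,420 kg, m_f = 100,420 − 76,400 = 24,020 kg; Δv = 282×9.81×ln(4.181) = 2766.4×1.4305 ≈ 3957 m/s.
Stage 2: m₀ = 16,150 kg, m_f = 16,150 − 12,700 = 3,450 kg; Δv = 304×9.81×ln(4.681) = 2982.2×1.5435 ≈ 4603 m/s.
Total Δv = 3957 + 4603 = 8560 m/s.

Δv ≈ 8560 m/s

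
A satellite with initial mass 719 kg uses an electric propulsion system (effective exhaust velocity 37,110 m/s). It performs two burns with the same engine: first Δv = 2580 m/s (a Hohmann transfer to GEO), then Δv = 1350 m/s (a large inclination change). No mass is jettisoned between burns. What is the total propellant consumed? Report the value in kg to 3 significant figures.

After the first burn: m = 719 × exp(−2580/37110.0) = 719 × 0.93284 = 670.712 kg.
After the second burn: m = 670.712 × exp(−1350/37110.0) = 670.712 × 0.96428 = 646.754 kg.
Total propellant = m₀ − m_final = 719 − 646.754 = 72.246 kg.

total propellant consumed ≈ 72.2 kg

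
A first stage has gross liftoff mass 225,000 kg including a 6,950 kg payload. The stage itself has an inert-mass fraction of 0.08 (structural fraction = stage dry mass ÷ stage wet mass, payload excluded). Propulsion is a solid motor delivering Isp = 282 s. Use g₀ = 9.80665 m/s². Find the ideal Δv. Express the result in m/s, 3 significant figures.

Δv ≈ 6140 m/s

Stage wet mass = m₀ − payload = 225,000 − 6,950 = 218,050 kg.
Stage dry mass = ε × stage wet mass = 0.08 × 218,050 = 17,444 kg.
Burnout mass m_f = stage dry + payload = 17,444 + 6,950 = 24,394 kg.
v_e = Isp · g₀ = 282 × 9.80665 = 2765.5 m/s.
From the ideal rocket equation, Δv = v_e · ln(225,000/24,394) = 2765.5 × ln(9.224) = 2765.5 × 2.2218 ≈ 6144 m/s.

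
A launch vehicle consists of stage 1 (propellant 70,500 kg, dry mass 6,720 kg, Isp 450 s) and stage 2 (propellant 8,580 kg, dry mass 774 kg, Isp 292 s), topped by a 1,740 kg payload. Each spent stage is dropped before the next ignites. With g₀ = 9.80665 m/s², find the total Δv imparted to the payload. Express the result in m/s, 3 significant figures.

Δv ≈ 11300 m/s

Ignition mass of stage 1 = 70,500+6,720 + 8,580+774 + 1,740 = 88,314 kg.
Stage 1: m₀ = 88,314 kg, m_f = 88,314 − 70,500 = 17,814 kg; Δv = 450×9.80665×ln(4.958) = 4413.0×1.6009 ≈ 7065 m/s.
Stage 2: m₀ = 11,094 kg, m_f = 11,094 − 8,580 = 2,514 kg; Δv = 292×9.80665×ln(4.413) = 2863.5×1.4845 ≈ 4251 m/s.
Total Δv = 7065 + 4251 = 11316 m/s.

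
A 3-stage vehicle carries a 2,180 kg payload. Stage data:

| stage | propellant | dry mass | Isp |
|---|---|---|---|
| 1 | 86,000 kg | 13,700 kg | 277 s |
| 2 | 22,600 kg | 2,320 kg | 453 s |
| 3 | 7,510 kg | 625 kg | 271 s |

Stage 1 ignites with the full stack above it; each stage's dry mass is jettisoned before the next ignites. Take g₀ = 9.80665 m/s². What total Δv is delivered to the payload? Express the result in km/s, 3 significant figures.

Ignition mass of stage 1 = 86,000+13,700 + 22,600+2,320 + 7,510+625 + 2,180 = 134,935 kg.
Stage 1: m₀ = 134,935 kg, m_f = 134,935 − 86,000 = 48,935 kg; Δv = 277×9.80665×ln(2.757) = 2716.4×1.0143 ≈ 2755 m/s.
Stage 2: m₀ = 35,235 kg, m_f = 35,235 − 22,600 = 12,635 kg; Δv = 453×9.80665×ln(2.789) = 4442.4×1.0256 ≈ 4556 m/s.
Stage 3: m₀ = 10,315 kg, m_f = 10,315 − 7,510 = 2,805 kg; Δv = 271×9.80665×ln(3.677) = 2657.6×1.3022 ≈ 3461 m/s.
Total Δv = 2755 + 4556 + 3461 = 10772 m/s.

Δv ≈ 10.8 km/s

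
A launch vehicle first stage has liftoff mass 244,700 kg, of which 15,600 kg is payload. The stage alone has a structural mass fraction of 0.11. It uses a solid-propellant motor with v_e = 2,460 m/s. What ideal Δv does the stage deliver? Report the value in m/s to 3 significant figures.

Stage wet mass = m₀ − payload = 244,700 − 15,600 = 229,100 kg.
Stage dry mass = ε × stage wet mass = 0.11 × 229,100 = 25,201 kg.
Burnout mass m_f = stage dry + payload = 25,201 + 15,600 = 40,801 kg.
Rocket equation: Δv = v_e · ln(244,700/40,801) = 2460.0 × ln(5.997) = 2460.0 × 1.7913 ≈ 4407 m/s.

Δv ≈ 4410 m/s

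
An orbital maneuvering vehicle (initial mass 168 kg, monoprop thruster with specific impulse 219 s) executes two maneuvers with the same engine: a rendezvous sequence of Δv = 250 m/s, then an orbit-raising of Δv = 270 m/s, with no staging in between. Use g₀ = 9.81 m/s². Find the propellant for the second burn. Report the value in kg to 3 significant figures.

propellant for the second burn ≈ 17.7 kg

v_e = Isp · g₀ = 219 × 9.81 = 2148.4 m/s.
After the first burn: m = 168 × exp(−250/2148.4) = 168 × 0.89015 = 149.545 kg.
After the second burn: m = 149.545 × exp(−270/2148.4) = 149.545 × 0.88190 = 131.884 kg.
Second-burn propellant = 149.545 − 131.884 = 17.661 kg.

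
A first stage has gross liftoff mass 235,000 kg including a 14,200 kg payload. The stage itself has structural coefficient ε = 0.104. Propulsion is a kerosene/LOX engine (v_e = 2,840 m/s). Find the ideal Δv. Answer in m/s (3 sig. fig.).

Stage wet mass = m₀ − payload = 235,000 − 14,200 = 220,800 kg.
Stage dry mass = ε × stage wet mass = 0.104 × 220,800 = 22,963.2 kg.
Burnout mass m_f = stage dry + payload = 22,963.2 + 14,200 = 37,163.2 kg.
Using Δv = v_e ln(m₀/m_f): Δv = v_e · ln(235,000/37,163.2) = 2840.0 × ln(6.323) = 2840.0 × 1.8443 ≈ 5238 m/s.

Δv ≈ 5240 m/s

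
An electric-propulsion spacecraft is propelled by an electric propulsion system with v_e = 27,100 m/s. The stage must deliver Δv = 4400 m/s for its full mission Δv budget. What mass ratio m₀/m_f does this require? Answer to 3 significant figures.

m₀/m_f = exp(Δv / v_e) = exp(4400 / 27100.0) = exp(0.1624) = 1.1763.

mass ratio ≈ 1.18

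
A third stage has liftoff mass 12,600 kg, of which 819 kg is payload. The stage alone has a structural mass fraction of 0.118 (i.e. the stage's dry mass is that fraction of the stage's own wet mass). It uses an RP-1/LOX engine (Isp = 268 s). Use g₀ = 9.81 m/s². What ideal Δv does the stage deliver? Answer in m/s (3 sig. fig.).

Δv ≈ 4580 m/s

Stage wet mass = m₀ − payload = 12,600 − 819 = 11,781 kg.
Stage dry mass = ε × stage wet mass = 0.118 × 11,781 = 1,390.16 kg.
Burnout mass m_f = stage dry + payload = 1,390.16 + 819 = 2,209.16 kg.
v_e = Isp · g₀ = 268 × 9.81 = 2629.1 m/s.
By the Tsiolkovsky rocket equation, Δv = v_e · ln(12,600/2,209.16) = 2629.1 × ln(5.704) = 2629.1 × 1.7411 ≈ 4577 m/s.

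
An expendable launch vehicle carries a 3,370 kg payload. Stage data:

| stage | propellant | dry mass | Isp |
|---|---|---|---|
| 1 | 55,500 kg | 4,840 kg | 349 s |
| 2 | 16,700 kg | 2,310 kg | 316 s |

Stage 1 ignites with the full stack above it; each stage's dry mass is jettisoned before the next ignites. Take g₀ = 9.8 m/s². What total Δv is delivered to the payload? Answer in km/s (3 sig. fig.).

Δv ≈ 8.05 km/s

Ignition mass of stage 1 = 55,500+4,840 + 16,700+2,310 + 3,370 = 82,720 kg.
Stage 1: m₀ = 82,720 kg, m_f = 82,720 − 55,500 = 27,220 kg; Δv = 349×9.8×ln(3.039) = 3420.2×1.1115 ≈ 3802 m/s.
Stage 2: m₀ = 22,380 kg, m_f = 22,380 − 16,700 = 5,680 kg; Δv = 316×9.8×ln(3.94) = 3096.8×1.3712 ≈ 4246 m/s.
Total Δv = 3802 + 4246 = 8048 m/s.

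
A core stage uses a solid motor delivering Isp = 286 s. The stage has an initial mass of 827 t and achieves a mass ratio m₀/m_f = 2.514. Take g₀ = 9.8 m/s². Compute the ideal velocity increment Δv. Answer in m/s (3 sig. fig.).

v_e = Isp · g₀ = 286 × 9.8 = 2802.8 m/s.
From the ideal rocket equation, Δv = v_e · ln(2.514) = 2802.8 × 0.9219 ≈ 2583.8 m/s.

Δv ≈ 2580 m/s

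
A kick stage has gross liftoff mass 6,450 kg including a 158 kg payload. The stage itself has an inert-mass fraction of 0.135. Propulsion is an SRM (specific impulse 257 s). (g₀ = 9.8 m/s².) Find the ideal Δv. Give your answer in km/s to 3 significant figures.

Δv ≈ 4.68 km/s

Stage wet mass = m₀ − payload = 6,450 − 158 = 6,292 kg.
Stage dry mass = ε × stage wet mass = 0.135 × 6,292 = 849.42 kg.
Burnout mass m_f = stage dry + payload = 849.42 + 158 = 1,007.42 kg.
v_e = Isp · g₀ = 257 × 9.8 = 2518.6 m/s.
Δv = v_e · ln(6,450/1,007.42) = 2518.6 × ln(6.402) = 2518.6 × 1.8567 ≈ 4676 m/s.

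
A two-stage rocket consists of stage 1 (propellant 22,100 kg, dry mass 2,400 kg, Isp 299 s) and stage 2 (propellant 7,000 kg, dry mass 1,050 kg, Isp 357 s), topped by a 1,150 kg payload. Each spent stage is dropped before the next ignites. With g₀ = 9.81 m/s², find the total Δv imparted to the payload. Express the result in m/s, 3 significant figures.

Δv ≈ 8140 m/s

Ignition mass of stage 1 = 22,100+2,400 + 7,000+1,050 + 1,150 = 33,700 kg.
Stage 1: m₀ = 33,700 kg, m_f = 33,700 − 22,100 = 11,600 kg; Δv = 299×9.81×ln(2.905) = 2933.2×1.0665 ≈ 3128 m/s.
Stage 2: m₀ = 9,200 kg, m_f = 9,200 − 7,000 = 2,200 kg; Δv = 357×9.81×ln(4.182) = 3502.2×1.4307 ≈ 5011 m/s.
Total Δv = 3128 + 5011 = 8139 m/s.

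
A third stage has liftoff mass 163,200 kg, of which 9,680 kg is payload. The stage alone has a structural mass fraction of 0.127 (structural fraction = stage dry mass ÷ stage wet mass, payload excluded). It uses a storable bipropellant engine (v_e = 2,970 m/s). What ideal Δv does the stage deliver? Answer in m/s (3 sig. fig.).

Δv ≈ 5110 m/s

Stage wet mass = m₀ − payload = 163,200 − 9,680 = 153,520 kg.
Stage dry mass = ε × stage wet mass = 0.127 × 153,520 = 19,497 kg.
Burnout mass m_f = stage dry + payload = 19,497 + 9,680 = 29,177 kg.
Δv = v_e · ln(163,200/29,177) = 2970.0 × ln(5.593) = 2970.0 × 1.7216 ≈ 5113 m/s.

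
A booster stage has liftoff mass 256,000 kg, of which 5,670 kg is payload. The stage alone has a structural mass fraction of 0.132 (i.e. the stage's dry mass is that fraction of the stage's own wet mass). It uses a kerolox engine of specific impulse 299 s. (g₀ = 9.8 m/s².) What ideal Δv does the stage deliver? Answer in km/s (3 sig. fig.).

Δv ≈ 5.54 km/s

Stage wet mass = m₀ − payload = 256,000 − 5,670 = 250,330 kg.
Stage dry mass = ε × stage wet mass = 0.132 × 250,330 = 33,043.6 kg.
Burnout mass m_f = stage dry + payload = 33,043.6 + 5,670 = 38,713.6 kg.
v_e = Isp · g₀ = 299 × 9.8 = 2930.2 m/s.
Using Δv = v_e ln(m₀/m_f): Δv = v_e · ln(256,000/38,713.6) = 2930.2 × ln(6.613) = 2930.2 × 1.8890 ≈ 5535 m/s.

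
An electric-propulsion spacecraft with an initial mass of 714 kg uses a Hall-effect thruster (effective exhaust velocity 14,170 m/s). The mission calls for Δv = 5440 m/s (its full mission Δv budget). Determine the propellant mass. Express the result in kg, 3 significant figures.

Using Δv = v_e ln(m₀/m_f): m₀/m_f = exp(Δv / v_e) = exp(5440 / 14170.0) = exp(0.3839) = 1.4680.
m_f = 714 / 1.4680 = 486.376 kg, so propellant = m₀ − m_f = 714 − 486.376 = 227.624 kg.

propellant mass ≈ 228 kg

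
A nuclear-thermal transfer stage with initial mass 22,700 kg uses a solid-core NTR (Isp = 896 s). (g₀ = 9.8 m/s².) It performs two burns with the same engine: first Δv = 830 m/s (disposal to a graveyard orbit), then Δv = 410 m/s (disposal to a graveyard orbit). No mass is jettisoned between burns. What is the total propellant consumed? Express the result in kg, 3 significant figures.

v_e = Isp · g₀ = 896 × 9.8 = 8780.8 m/s.
After the first burn: m = 22700 × exp(−830/8780.8) = 22700 × 0.90981 = 20,652.7 kg.
After the second burn: m = 20,652.7 × exp(−410/8780.8) = 20,652.7 × 0.95438 = 19,710.5 kg.
Total propellant = m₀ − m_final = 22700 − 19,710.5 = 2,989.5 kg.

total propellant consumed ≈ 2990 kg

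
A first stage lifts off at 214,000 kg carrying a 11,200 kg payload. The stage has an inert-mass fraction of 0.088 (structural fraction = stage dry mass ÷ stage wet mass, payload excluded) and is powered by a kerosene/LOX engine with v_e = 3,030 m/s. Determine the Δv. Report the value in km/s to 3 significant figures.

Δv ≈ 6.05 km/s

Stage wet mass = m₀ − payload = 214,000 − 11,200 = 202,800 kg.
Stage dry mass = ε × stage wet mass = 0.088 × 202,800 = 17,846.4 kg.
Burnout mass m_f = stage dry + payload = 17,846.4 + 11,200 = 29,046.4 kg.
Rocket equation: Δv = v_e · ln(214,000/29,046.4) = 3030.0 × ln(7.368) = 3030.0 × 1.9971 ≈ 6051 m/s.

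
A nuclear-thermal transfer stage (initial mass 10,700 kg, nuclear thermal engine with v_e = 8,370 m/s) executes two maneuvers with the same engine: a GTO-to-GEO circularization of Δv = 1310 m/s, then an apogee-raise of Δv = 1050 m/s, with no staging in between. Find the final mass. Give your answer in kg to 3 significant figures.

final mass ≈ 8070 kg

After the first burn: m = 10700 × exp(−1310/8370.0) = 10700 × 0.85512 = 9,149.78 kg.
After the second burn: m = 9,149.78 × exp(−1050/8370.0) = 9,149.78 × 0.88210 = 8,071.02 kg.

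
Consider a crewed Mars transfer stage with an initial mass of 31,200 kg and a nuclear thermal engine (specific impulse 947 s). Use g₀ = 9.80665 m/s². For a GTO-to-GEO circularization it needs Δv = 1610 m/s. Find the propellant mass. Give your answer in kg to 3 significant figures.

propellant mass ≈ 4970 kg

v_e = Isp · g₀ = 947 × 9.80665 = 9286.9 m/s.
Using Δv = v_e ln(m₀/m_f): m₀/m_f = exp(Δv / v_e) = exp(1610 / 9286.9) = exp(0.1734) = 1.1893.
m_f = 31,200 / 1.1893 = 26,233.9 kg, so propellant = m₀ − m_f = 31,200 − 26,233.9 = 4,966.1 kg.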